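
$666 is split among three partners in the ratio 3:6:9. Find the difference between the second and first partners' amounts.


Total parts = 3 + 6 + 9 = 18
Value per part = 666 / 18 = 37
Shares: 3*37=111, 6*37=222, 9*37=333
Second share = 222, first share = 111
Difference = |222 - 111| = 111

111


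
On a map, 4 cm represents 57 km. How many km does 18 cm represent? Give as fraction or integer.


Map scale: 4 cm = 57 km
Measured distance on map = 18 cm
Set up proportion: 18 * 57 / 4
= 1026 / 4
= 513/2 km

513/2


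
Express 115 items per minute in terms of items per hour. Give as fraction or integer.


Converting from per minute to per hour
Rate = 115 items per minute
Multiply by 60: 115 * 60
= 6900 items per hour

6900


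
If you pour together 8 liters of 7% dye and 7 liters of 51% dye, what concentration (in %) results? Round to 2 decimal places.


Solute in mixture 1 = 7% of 8 L = 8*7/100 = 14/25 L
Solute in mixture 2 = 51% of 7 L = 7*51/100 = 357/100 L
Total solute = 14/25 + 357/100 = 413/100 L
Total volume = 8 + 7 = 15 L
Final concentration = 413/100/15 * 100 = 27.53%

27.53


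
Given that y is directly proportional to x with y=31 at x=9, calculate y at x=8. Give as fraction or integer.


Direct proportion: y = kx
Find k: k = 31/9 = 31/9
Compute y at x=8: y = 31/9 * 8
y = 248/9

248/9


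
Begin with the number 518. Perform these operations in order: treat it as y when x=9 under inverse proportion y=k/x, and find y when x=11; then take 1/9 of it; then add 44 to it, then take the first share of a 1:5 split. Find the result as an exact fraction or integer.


Start with 518.
Step 1: Inverse prop: k = (518)*9; new y = k/11 = 518*9/11 = 4662/11
Step 2: Take 1/9: 4662/11 * 1/9 = 518/11
Step 3: Add 44: 518/11+44=1002/11; split 1:5 first = 1002/11*1/6 = 167/11
Final result = 167/11

167/11


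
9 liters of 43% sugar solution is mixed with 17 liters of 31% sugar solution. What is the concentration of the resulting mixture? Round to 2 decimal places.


Solute in mixture 1 = 43% of 9 L = 9*43/100 = 387/100 L
Solute in mixture 2 = 31% of 17 L = 17*31/100 = 527/100 L
Total solute = 387/100 + 527/100 = 457/50 L
Total volume = 9 + 17 = 26 L
Final concentration = 457/50/26 * 100 = 35.15%

35.15


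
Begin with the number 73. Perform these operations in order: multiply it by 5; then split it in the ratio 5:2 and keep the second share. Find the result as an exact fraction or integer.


Start with 73.
Step 1: Multiply by 5: 73 * 5 = 365
Step 2: Split 5:2, second share = 365 * 2/7 = 730/7
Final result = 730/7

730/7


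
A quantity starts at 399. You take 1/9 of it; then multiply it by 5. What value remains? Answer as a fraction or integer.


Start with 399.
Step 1: Take 1/9: 399 * 1/9 = 133/3
Step 2: Multiply by 5: 133/3 * 5 = 665/3
Final result = 665/3

665/3


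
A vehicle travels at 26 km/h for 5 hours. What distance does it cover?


Using distance = speed * time
Speed = 26 km/h
Time = 5 hours
Distance = 26 * 5
= 130 km

130


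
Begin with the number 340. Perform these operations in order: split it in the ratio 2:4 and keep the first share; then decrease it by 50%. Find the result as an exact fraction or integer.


Start with 340.
Step 1: Split 2:4, first share = 340 * 2/6 = 340/3
Step 2: Decrease by 50%: 340/3 * 50/100 = 170/3
Final result = 170/3

170/3


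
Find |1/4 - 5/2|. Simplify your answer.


Simplify: 1/4 = 1/4 and 5/2 = 5/2
Find common denominator: LCD = 4
Convert: 1/4 and 10/4
Difference = |1 - 10|/4 = 9/4
Simplified = 9/4

9/4


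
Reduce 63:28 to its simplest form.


Find GCD(63, 28)
GCD = 7
Divide both by 7: 63/7 = 9, 28/7 = 4
Simplified ratio = 9:4

9:4


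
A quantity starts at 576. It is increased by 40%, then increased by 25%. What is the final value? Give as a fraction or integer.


Start: 576
Step 1: increase by 40% => multiply by 140/100
  576 * 140/100 = 4032/5
Step 2: increase by 25% => multiply by 125/100
  4032/5 * 125/100 = 1008
Final value = 1008

1008


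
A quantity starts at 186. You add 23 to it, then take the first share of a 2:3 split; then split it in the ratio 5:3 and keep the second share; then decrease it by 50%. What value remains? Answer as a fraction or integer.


Start with 186.
Step 1: Add 23: 186+23=209; split 2:3 first = 209*2/5 = 418/5
Step 2: Split 5:3, second share = 418/5 * 3/8 = 627/20
Step 3: Decrease by 50%: 627/20 * 50/100 = 627/40
Final result = 627/40

627/40


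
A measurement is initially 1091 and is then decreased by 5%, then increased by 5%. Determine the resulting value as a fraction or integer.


Start: 1091
Step 1: decrease by 5% => multiply by 95/100
  1091 * 95/100 = 20729/20
Step 2: increase by 5% => multiply by 105/100
  20729/20 * 105/100 = 435309/400
Final value = 435309/400

435309/400


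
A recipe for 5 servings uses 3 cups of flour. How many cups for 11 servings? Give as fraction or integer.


Original: 3 cups for 5 servings
Target servings = 11
Scaling factor = 11/5
New amount = 3 * 11/5
= 33/5
= 33/5 cups

33/5


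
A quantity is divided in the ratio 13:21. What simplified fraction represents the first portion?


Total parts = 13 + 21 = 34
First part fraction = 13/34
Simplify: 13/34 = 13/34

13/34


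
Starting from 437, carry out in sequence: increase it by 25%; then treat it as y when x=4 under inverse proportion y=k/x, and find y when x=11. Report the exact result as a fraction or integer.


Start with 437.
Step 1: Increase by 25%: 437 * 125/100 = 2185/4
Step 2: Inverse prop: k = (2185/4)*4; new y = k/11 = 2185/4*4/11 = 2185/11
Final result = 2185/11

2185/11


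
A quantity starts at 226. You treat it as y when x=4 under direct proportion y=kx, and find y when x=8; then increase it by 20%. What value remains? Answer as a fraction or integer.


Start with 226.
Step 1: Direct prop: k = (226)/4; new y = k*8 = 226*8/4 = 452
Step 2: Increase by 20%: 452 * 120/100 = 2712/5
Final result = 2712/5

2712/5


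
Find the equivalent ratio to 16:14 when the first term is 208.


Original ratio: 16:14
First term target: 208
Scale factor = 208 / 16 = 13
Multiply second term: 14 * 13 = 182
Equivalent ratio = 208:182

208:182


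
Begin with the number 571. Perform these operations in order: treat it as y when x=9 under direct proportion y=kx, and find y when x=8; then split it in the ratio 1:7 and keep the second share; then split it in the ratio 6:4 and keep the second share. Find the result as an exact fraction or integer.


Start with 571.
Step 1: Direct prop: k = (571)/9; new y = k*8 = 571*8/9 = 4568/9
Step 2: Split 1:7, second share = 4568/9 * 7/8 = 3997/9
Step 3: Split 6:4, second share = 3997/9 * 4/10 = 7994/45
Final result = 7994/45

7994/45


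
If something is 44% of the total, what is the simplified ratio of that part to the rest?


Part = 44%, Remainder = 56%
Ratio = 44:56
GCD(44, 56) = 4
Simplify: 11:14 = 11:14

11:14


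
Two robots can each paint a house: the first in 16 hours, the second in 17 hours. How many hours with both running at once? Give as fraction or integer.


Rate of A = 1/16 job per hour
Rate of B = 1/17 job per hour
Combined rate = 1/16 + 1/17
Find common denominator: (17 + 16)/(16*17) = 33/272
Combined rate = 33/272 job per hour
Time together = 1 / (33/272) = 272/33 hours

272/33


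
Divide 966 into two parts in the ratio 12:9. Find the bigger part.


Total parts = 12 + 9 = 21
Value per part = 966 / 21 = 46
First share = 12 * 46 = 552
Second share = 9 * 46 = 414
Larger share = 552

552


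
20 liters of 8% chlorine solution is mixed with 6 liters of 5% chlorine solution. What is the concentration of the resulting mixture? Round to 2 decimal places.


Solute in mixture 1 = 8% of 20 L = 20*8/100 = 8/5 L
Solute in mixture 2 = 5% of 6 L = 6*5/100 = 3/10 L
Total solute = 8/5 + 3/10 = 19/10 L
Total volume = 20 + 6 = 26 L
Final concentration = 19/10/26 * 100 = 7.31%

7.31


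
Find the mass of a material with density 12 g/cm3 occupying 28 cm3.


Using mass = density * volume
Density = 12 g/cm3
Volume = 28 cm3
Mass = 12 * 28
= 336 g

336


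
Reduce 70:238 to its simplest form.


Find GCD(70, 238)
GCD = 14
Divide both by 14: 70/14 = 5, 238/14 = 17
Simplified ratio = 5:17

5:17


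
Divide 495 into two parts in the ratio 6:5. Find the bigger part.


Total parts = 6 + 5 = 11
Value per part = 495 / 11 = 45
First share = 6 * 45 = 270
Second share = 5 * 45 = 225
Larger share = 270

270


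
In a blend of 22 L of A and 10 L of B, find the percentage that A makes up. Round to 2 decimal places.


Volume of A = 22 L
Volume of B = 10 L
Total volume = 22 + 10 = 32 L
Percentage of A = (22/32) * 100
= 68.75%

68.75


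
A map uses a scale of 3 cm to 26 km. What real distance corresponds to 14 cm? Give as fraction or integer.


Map scale: 3 cm = 26 km
Measured distance on map = 14 cm
Set up proportion: 14 * 26 / 3
= 364 / 3
= 364/3 km

364/3


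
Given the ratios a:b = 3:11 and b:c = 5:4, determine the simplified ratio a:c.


Given a:b = 3:11 and b:c = 5:4
Make b consistent. Multiply first ratio by 5: a:b = 15:55
Multiply second ratio by 11: b:c = 55:44
Now b = 55 in both, so a:b:c = 15:55:44
Therefore a:c = 15:44
Simplify by GCD: a:c = 15:44

15:44


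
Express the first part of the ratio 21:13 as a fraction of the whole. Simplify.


Total parts = 21 + 13 = 34
First part fraction = 21/34
Simplify: 21/34 = 21/34

21/34


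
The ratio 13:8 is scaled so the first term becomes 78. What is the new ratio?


Original ratio: 13:8
First term target: 78
Scale factor = 78 / 13 = 6
Multiply second term: 8 * 6 = 48
Equivalent ratio = 78:48

78:48


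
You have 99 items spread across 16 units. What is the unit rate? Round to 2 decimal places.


Total items = 99
Number of units = 16
Unit rate = 99 / 16
= 6.19 items per unit

6.19


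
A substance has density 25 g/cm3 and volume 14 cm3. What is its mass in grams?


Using mass = density * volume
Density = 25 g/cm3
Volume = 14 cm3
Mass = 25 * 14
= 350 g

350


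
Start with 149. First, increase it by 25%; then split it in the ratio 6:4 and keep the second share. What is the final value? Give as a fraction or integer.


Start with 149.
Step 1: Increase by 25%: 149 * 125/100 = 745/4
Step 2: Split 6:4, second share = 745/4 * 4/10 = 149/2
Final result = 149/2

149/2


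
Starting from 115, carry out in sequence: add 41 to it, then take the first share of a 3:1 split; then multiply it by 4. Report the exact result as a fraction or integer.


Start with 115.
Step 1: Add 41: 115+41=156; split 3:1 first = 156*3/4 = 117
Step 2: Multiply by 4: 117 * 4 = 468
Final result = 468

468


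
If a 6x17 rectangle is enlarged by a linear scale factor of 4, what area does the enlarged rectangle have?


Original dimensions: 6 x 17
Enlargement factor = 4
New width = 6 * 4 = 24
New height = 17 * 4 = 68
New area = 24 * 68 = 1632

1632


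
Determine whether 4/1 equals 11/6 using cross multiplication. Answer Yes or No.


Cross multiply to check 4/1 = 11/6
Left cross product: 4 * 6 = 24
Right cross product: 1 * 11 = 11
24 != 11
Not equal, so proportions differ => No

No


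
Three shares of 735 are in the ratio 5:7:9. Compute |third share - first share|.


Total parts = 5 + 7 + 9 = 21
Value per part = 735 / 21 = 35
Shares: 5*35=175, 7*35=245, 9*35=315
Third share = 315, first share = 175
Difference = |315 - 175| = 140

140


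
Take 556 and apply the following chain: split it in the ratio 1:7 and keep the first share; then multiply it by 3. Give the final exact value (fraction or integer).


Start with 556.
Step 1: Split 1:7, first share = 556 * 1/8 = 139/2
Step 2: Multiply by 3: 139/2 * 3 = 417/2
Final result = 417/2

417/2


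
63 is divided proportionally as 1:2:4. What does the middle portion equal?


Ratio = 1:2:4
Total parts = 1 + 2 + 4 = 7
Value per part = 63 / 7 = 9
First share = 1 * 9 = 9
Middle share = 2 * 9 = 18
Third share = 4 * 9 = 36

18


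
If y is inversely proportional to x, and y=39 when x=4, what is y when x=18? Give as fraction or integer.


Inverse proportion: y = k/x
Find k: k = 4 * 39 = 156
Compute y at x=18: y = 156/18
y = 26/3

26/3


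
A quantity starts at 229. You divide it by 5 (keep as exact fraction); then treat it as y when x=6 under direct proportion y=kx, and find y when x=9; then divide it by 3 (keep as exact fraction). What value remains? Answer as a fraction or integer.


Start with 229.
Step 1: Divide by 5: 229 / 5 = 229/5
Step 2: Direct prop: k = (229/5)/6; new y = k*9 = 229/5*9/6 = 687/10
Step 3: Divide by 3: 687/10 / 3 = 229/10
Final result = 229/10

229/10


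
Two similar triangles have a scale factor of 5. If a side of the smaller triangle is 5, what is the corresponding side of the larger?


Similar triangles have proportional sides
Scale factor = 5
Smaller side = 5
Corresponding larger side = 5 * 5
= 25

25


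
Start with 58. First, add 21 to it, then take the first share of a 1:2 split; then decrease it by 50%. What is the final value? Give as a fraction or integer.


Start with 58.
Step 1: Add 21: 58+21=79; split 1:2 first = 79*1/3 = 79/3
Step 2: Decrease by 50%: 79/3 * 50/100 = 79/6
Final result = 79/6

79/6


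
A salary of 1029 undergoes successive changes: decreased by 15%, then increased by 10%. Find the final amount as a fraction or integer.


Start: 1029
Step 1: decrease by 15% => multiply by 85/100
  1029 * 85/100 = 17493/20
Step 2: increase by 10% => multiply by 110/100
  17493/20 * 110/100 = 192423/200
Final value = 192423/200

192423/200


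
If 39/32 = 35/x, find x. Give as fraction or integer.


Setting up: 39/32 = 35/x
Cross multiply: 39 * x = 32 * 35
39x = 1120
x = 1120/39
x = 1120/39

1120/39


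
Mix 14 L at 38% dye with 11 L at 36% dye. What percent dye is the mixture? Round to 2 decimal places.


Solute in mixture 1 = 38% of 14 L = 14*38/100 = 133/25 L
Solute in mixture 2 = 36% of 11 L = 11*36/100 = 99/25 L
Total solute = 133/25 + 99/25 = 232/25 L
Total volume = 14 + 11 = 25 L
Final concentration = 232/25/25 * 100 = 37.12%

37.12


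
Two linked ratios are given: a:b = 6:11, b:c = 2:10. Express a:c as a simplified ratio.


Given a:b = 6:11 and b:c = 2:10
Make b consistent. Multiply first ratio by 2: a:b = 12:22
Multiply second ratio by 11: b:c = 22:110
Now b = 22 in both, so a:b:c = 12:22:110
Therefore a:c = 12:110
Simplify by GCD: a:c = 6:55

6:55


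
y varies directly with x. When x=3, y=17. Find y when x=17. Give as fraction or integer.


Direct proportion: y = kx
Find k: k = 17/3 = 17/3
Compute y at x=17: y = 17/3 * 17
y = 289/3

289/3


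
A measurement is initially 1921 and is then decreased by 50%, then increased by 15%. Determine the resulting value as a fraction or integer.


Start: 1921
Step 1: decrease by 50% => multiply by 50/100
  1921 * 50/100 = 1921/2
Step 2: increase by 15% => multiply by 115/100
  1921/2 * 115/100 = 44183/40
Final value = 44183/40

44183/40


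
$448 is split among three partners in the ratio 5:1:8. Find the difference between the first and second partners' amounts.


Total parts = 5 + 1 + 8 = 14
Value per part = 448 / 14 = 32
Shares: 5*32=160, 1*32=32, 8*32=256
First share = 160, second share = 32
Difference = |160 - 32| = 128

128


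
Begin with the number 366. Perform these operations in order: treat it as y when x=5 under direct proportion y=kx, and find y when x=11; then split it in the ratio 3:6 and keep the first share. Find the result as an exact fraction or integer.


Start with 366.
Step 1: Direct prop: k = (366)/5; new y = k*11 = 366*11/5 = 4026/5
Step 2: Split 3:6, first share = 4026/5 * 3/9 = 1342/5
Final result = 1342/5

1342/5


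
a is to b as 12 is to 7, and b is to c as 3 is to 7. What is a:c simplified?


Given a:b = 12:7 and b:c = 3:7
Make b consistent. Multiply first ratio by 3: a:b = 36:21
Multiply second ratio by 7: b:c = 21:49
Now b = 21 in both, so a:b:c = 36:21:49
Therefore a:c = 36:49
Simplify by GCD: a:c = 36:49

36:49


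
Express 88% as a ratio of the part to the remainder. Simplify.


Part = 88%, Remainder = 12%
Ratio = 88:12
GCD(88, 12) = 4
Simplify: 22:3 = 22:3

22:3


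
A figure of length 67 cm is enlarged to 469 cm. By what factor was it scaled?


Original length = 67 cm
Scaled length = 469 cm
Scale factor = 469 / 67
= 7

7


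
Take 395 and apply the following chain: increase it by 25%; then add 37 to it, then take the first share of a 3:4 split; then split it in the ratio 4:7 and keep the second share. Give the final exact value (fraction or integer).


Start with 395.
Step 1: Increase by 25%: 395 * 125/100 = 1975/4
Step 2: Add 37: 1975/4+37=2123/4; split 3:4 first = 2123/4*3/7 = 6369/28
Step 3: Split 4:7, second share = 6369/28 * 7/11 = 579/4
Final result = 579/4

579/4


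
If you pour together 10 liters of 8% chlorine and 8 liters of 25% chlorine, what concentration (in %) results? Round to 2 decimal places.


Solute in mixture 1 = 8% of 10 L = 10*8/100 = 4/5 L
Solute in mixture 2 = 25% of 8 L = 8*25/100 = 2 L
Total solute = 4/5 + 2 = 14/5 L
Total volume = 10 + 8 = 18 L
Final concentration = 14/5/18 * 100 = 15.56%

15.56


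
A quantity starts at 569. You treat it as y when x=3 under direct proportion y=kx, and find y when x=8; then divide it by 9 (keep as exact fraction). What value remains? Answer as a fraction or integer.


Start with 569.
Step 1: Direct prop: k = (569)/3; new y = k*8 = 569*8/3 = 4552/3
Step 2: Divide by 9: 4552/3 / 9 = 4552/27
Final result = 4552/27

4552/27


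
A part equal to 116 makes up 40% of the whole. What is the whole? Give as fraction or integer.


Given: 116 is 40% of the whole
Set up: 116 = 40/100 * whole
whole = 116 * 100 / 40
whole = 11600 / 40
whole = 290

290


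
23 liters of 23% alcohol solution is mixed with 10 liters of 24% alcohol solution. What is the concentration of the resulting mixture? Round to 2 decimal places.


Solute in mixture 1 = 23% of 23 L = 23*23/100 = 529/100 L
Solute in mixture 2 = 24% of 10 L = 10*24/100 = 12/5 L
Total solute = 529/100 + 12/5 = 769/100 L
Total volume = 23 + 10 = 33 L
Final concentration = 769/100/33 * 100 = 23.30%

23.30


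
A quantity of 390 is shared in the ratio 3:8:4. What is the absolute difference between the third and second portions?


Total parts = 3 + 8 + 4 = 15
Value per part = 390 / 15 = 26
Shares: 3*26=78, 8*26=208, 4*26=104
Third share = 104, second share = 208
Difference = |104 - 208| = 104

104


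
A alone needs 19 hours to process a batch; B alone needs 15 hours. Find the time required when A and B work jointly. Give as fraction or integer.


Rate of A = 1/19 job per hour
Rate of B = 1/15 job per hour
Combined rate = 1/19 + 1/15
Find common denominator: (15 + 19)/(19*15) = 34/285
Combined rate = 34/285 job per hour
Time together = 1 / (34/285) = 285/34 hours

285/34


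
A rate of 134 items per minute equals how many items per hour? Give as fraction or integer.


Converting from per minute to per hour
Rate = 134 items per minute
Multiply by 60: 134 * 60
= 8040 items per hour

8040


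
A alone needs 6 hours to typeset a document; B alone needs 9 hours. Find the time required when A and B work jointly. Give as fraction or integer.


Rate of A = 1/6 job per hour
Rate of B = 1/9 job per hour
Combined rate = 1/6 + 1/9
Find common denominator: (9 + 6)/(6*9) = 15/54
Combined rate = 5/18 job per hour
Time together = 1 / (5/18) = 18/5 hours

18/5


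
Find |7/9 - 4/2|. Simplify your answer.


Simplify: 7/9 = 7/9 and 4/2 = 2
Find common denominator: LCD = 9
Convert: 7/9 and 18/9
Difference = |7 - 18|/9 = 11/9
Simplified = 11/9

11/9


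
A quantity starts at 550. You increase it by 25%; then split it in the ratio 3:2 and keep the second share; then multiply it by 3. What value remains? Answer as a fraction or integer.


Start with 550.
Step 1: Increase by 25%: 550 * 125/100 = 1375/2
Step 2: Split 3:2, second share = 1375/2 * 2/5 = 275
Step 3: Multiply by 3: 275 * 3 = 825
Final result = 825

825


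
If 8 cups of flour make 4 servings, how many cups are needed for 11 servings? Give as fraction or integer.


Original: 8 cups for 4 servings
Target servings = 11
Scaling factor = 11/4
New amount = 8 * 11/4
= 88/4
= 22 cups

22


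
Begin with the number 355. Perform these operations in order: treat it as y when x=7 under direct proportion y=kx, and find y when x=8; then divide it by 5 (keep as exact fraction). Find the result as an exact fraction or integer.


Start with 355.
Step 1: Direct prop: k = (355)/7; new y = k*8 = 355*8/7 = 2840/7
Step 2: Divide by 5: 2840/7 / 5 = 568/7
Final result = 568/7

568/7


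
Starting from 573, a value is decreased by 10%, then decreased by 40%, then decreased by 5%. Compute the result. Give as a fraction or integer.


Start: 573
Step 1: decrease by 10% => multiply by 90/100
  573 * 90/100 = 5157/10
Step 2: decrease by 40% => multiply by 60/100
  5157/10 * 60/100 = 15471/50
Step 3: decrease by 5% => multiply by 95/100
  15471/50 * 95/100 = 293949/1000
Final value = 293949/1000

293949/1000


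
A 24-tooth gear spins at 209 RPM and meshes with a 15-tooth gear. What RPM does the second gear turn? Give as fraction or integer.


Gear ratio: teeth_A * RPM_A = teeth_B * RPM_B
24 * 209 = 15 * RPM_B
5016 = 15 * RPM_B
RPM_B = 5016 / 15
RPM_B = 1672/5

1672/5


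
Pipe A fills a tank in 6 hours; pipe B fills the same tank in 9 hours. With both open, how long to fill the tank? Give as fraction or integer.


Rate of A = 1/6 job per hour
Rate of B = 1/9 job per hour
Combined rate = 1/6 + 1/9
Find common denominator: (9 + 6)/(6*9) = 15/54
Combined rate = 5/18 job per hour
Time together = 1 / (5/18) = 18/5 hours

18/5


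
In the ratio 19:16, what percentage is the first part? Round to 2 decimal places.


Total parts = 19 + 16 = 35
First part fraction = 19/35
Percentage = (19/35) * 100
= 0.542857 * 100
= 54.29%

54.29


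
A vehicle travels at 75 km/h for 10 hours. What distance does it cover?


Using distance = speed * time
Speed = 75 km/h
Time = 10 hours
Distance = 75 * 10
= 750 km

750


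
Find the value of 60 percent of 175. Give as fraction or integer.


Compute 60% of 175
Convert percentage: 60% = 60/100
Multiply: 175 * 60/100
= 10500/100
= 105

105


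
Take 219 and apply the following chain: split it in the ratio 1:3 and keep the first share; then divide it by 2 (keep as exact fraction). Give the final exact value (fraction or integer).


Start with 219.
Step 1: Split 1:3, first share = 219 * 1/4 = 219/4
Step 2: Divide by 2: 219/4 / 2 = 219/8
Final result = 219/8

219/8


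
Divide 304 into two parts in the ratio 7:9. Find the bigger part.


Total parts = 7 + 9 = 16
Value per part = 304 / 16 = 19
First share = 7 * 19 = 133
Second share = 9 * 19 = 171
Larger share = 171

171


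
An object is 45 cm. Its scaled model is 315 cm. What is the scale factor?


Original length = 45 cm
Scaled length = 315 cm
Scale factor = 315 / 45
= 7

7


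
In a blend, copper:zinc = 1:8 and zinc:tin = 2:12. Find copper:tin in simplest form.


Given a:b = 1:8 and b:c = 2:12
Make b consistent. Multiply first ratio by 2: a:b = 2:16
Multiply second ratio by 8: b:c = 16:96
Now b = 16 in both, so a:b:c = 2:16:96
Therefore a:c = 2:96
Simplify by GCD: a:c = 1:48

1:48


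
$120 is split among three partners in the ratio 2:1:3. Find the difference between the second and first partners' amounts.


Total parts = 2 + 1 + 3 = 6
Value per part = 120 / 6 = 20
Shares: 2*20=40, 1*20=20, 3*20=60
Second share = 20, first share = 40
Difference = |20 - 40| = 20

20


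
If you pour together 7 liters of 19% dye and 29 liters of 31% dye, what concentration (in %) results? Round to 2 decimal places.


Solute in mixture 1 = 19% of 7 L = 7*19/100 = 133/100 L
Solute in mixture 2 = 31% of 29 L = 29*31/100 = 899/100 L
Total solute = 133/100 + 899/100 = 258/25 L
Total volume = 7 + 29 = 36 L
Final concentration = 258/25/36 * 100 = 28.67%

28.67


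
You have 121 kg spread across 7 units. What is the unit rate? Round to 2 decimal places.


Total kg = 121
Number of units = 7
Unit rate = 121 / 7
= 17.29 kg per unit

17.29


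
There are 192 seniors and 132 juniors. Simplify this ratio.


Find GCD(192, 132)
GCD = 12
Divide both by 12: 192/12 = 16, 132/12 = 11
Simplified ratio = 16:11

16:11


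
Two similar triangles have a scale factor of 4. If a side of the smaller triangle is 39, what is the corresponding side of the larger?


Similar triangles have proportional sides
Scale factor = 4
Smaller side = 39
Corresponding larger side = 39 * 4
= 156

156


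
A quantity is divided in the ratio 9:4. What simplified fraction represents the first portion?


Total parts = 9 + 4 = 13
First part fraction = 9/13
Simplify: 9/13 = 9/13

9/13


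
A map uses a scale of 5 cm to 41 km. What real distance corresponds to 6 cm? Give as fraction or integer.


Map scale: 5 cm = 41 km
Measured distance on map = 6 cm
Set up proportion: 6 * 41 / 5
= 246 / 5
= 246/5 km

246/5


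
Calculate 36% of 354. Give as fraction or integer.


Compute 36% of 354
Convert percentage: 36% = 36/100
Multiply: 354 * 36/100
= 12744/100
= 3186/25

3186/25


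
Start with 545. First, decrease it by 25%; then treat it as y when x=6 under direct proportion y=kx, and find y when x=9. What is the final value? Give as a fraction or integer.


Start with 545.
Step 1: Decrease by 25%: 545 * 75/100 = 1635/4
Step 2: Direct prop: k = (1635/4)/6; new y = k*9 = 1635/4*9/6 = 4905/8
Final result = 4905/8

4905/8


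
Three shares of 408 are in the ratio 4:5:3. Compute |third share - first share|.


Total parts = 4 + 5 + 3 = 12
Value per part = 408 / 12 = 34
Shares: 4*34=136, 5*34=170, 3*34=102
Third share = 102, first share = 136
Difference = |102 - 136| = 34

34


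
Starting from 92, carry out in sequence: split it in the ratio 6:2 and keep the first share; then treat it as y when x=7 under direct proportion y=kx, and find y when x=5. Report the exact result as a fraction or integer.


Start with 92.
Step 1: Split 6:2, first share = 92 * 6/8 = 69
Step 2: Direct prop: k = (69)/7; new y = k*5 = 69*5/7 = 345/7
Final result = 345/7

345/7


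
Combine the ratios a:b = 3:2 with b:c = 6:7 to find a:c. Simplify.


Given a:b = 3:2 and b:c = 6:7
Make b consistent. Multiply first ratio by 6: a:b = 18:12
Multiply second ratio by 2: b:c = 12:14
Now b = 12 in both, so a:b:c = 18:12:14
Therefore a:c = 18:14
Simplify by GCD: a:c = 9:7

9:7


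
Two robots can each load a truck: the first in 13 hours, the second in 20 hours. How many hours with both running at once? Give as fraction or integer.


Rate of A = 1/13 job per hour
Rate of B = 1/20 job per hour
Combined rate = 1/13 + 1/20
Find common denominator: (20 + 13)/(13*20) = 33/260
Combined rate = 33/260 job per hour
Time together = 1 / (33/260) = 260/33 hours

260/33


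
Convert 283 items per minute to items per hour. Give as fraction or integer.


Converting from per minute to per hour
Rate = 283 items per minute
Multiply by 60: 283 * 60
= 16980 items per hour

16980


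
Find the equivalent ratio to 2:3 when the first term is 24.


Original ratio: 2:3
First term target: 24
Scale factor = 24 / 2 = 12
Multiply second term: 3 * 12 = 36
Equivalent ratio = 24:36

24:36


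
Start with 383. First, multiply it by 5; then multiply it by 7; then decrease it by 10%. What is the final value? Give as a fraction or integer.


Start with 383.
Step 1: Multiply by 5: 383 * 5 = 1915
Step 2: Multiply by 7: 1915 * 7 = 13405
Step 3: Decrease by 10%: 13405 * 90/100 = 24129/2
Final result = 24129/2

24129/2


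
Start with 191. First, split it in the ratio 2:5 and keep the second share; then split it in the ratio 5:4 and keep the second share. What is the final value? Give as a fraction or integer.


Start with 191.
Step 1: Split 2:5, second share = 191 * 5/7 = 955/7
Step 2: Split 5:4, second share = 955/7 * 4/9 = 3820/63
Final result = 3820/63

3820/63


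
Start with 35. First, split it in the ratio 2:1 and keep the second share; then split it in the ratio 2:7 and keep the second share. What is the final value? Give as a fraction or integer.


Start with 35.
Step 1: Split 2:1, second share = 35 * 1/3 = 35/3
Step 2: Split 2:7, second share = 35/3 * 7/9 = 245/27
Final result = 245/27

245/27


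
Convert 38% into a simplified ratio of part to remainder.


Part = 38%, Remainder = 62%
Ratio = 38:62
GCD(38, 62) = 2
Simplify: 19:31 = 19:31

19:31


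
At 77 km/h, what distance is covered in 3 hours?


Using distance = speed * time
Speed = 77 km/h
Time = 3 hours
Distance = 77 * 3
= 231 km

231


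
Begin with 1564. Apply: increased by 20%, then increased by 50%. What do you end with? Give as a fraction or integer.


Start: 1564
Step 1: increase by 20% => multiply by 120/100
  1564 * 120/100 = 9384/5
Step 2: increase by 50% => multiply by 150/100
  9384/5 * 150/100 = 14076/5
Final value = 14076/5

14076/5


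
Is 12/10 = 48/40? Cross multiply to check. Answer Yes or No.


Cross multiply to check 12/10 = 48/40
Left cross product: 12 * 40 = 480
Right cross product: 10 * 48 = 480
480 = 480
Equal, so proportions match => Yes

Yes


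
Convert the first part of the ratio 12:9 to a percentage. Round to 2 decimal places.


Total parts = 12 + 9 = 21
First part fraction = 12/21
Percentage = (12/21) * 100
= 0.571429 * 100
= 57.14%

57.14


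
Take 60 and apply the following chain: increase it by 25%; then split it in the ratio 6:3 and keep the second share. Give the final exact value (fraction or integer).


Start with 60.
Step 1: Increase by 25%: 60 * 125/100 = 75
Step 2: Split 6:3, second share = 75 * 3/9 = 25
Final result = 25

25


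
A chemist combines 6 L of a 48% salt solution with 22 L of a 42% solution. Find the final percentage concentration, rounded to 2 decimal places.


Solute in mixture 1 = 48% of 6 L = 6*48/100 = 72/25 L
Solute in mixture 2 = 42% of 22 L = 22*42/100 = 231/25 L
Total solute = 72/25 + 231/25 = 303/25 L
Total volume = 6 + 22 = 28 L
Final concentration = 303/25/28 * 100 = 43.29%

43.29


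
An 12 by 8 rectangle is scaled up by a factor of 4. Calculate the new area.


Original dimensions: 12 x 8
Enlargement factor = 4
New width = 12 * 4 = 48
New height = 8 * 4 = 32
New area = 48 * 32 = 1536

1536


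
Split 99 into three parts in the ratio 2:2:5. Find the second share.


Ratio = 2:2:5
Total parts = 2 + 2 + 5 = 9
Value per part = 99 / 9 = 11
First share = 2 * 11 = 22
Middle share = 2 * 11 = 22
Third share = 5 * 11 = 55

22


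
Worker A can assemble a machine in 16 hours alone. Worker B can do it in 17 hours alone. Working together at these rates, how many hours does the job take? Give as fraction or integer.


Rate of A = 1/16 job per hour
Rate of B = 1/17 job per hour
Combined rate = 1/16 + 1/17
Find common denominator: (17 + 16)/(16*17) = 33/272
Combined rate = 33/272 job per hour
Time together = 1 / (33/272) = 272/33 hours

272/33


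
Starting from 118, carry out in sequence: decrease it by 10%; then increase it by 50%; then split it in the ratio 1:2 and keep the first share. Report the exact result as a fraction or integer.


Start with 118.
Step 1: Decrease by 10%: 118 * 90/100 = 531/5
Step 2: Increase by 50%: 531/5 * 150/100 = 1593/10
Step 3: Split 1:2, first share = 1593/10 * 1/3 = 531/10
Final result = 531/10

531/10


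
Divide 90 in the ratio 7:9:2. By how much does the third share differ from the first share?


Total parts = 7 + 9 + 2 = 18
Value per part = 90 / 18 = 5
Shares: 7*5=35, 9*5=45, 2*5=10
Third share = 10, first share = 35
Difference = |10 - 35| = 25

25


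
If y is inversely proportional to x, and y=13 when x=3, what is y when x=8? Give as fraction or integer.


Inverse proportion: y = k/x
Find k: k = 3 * 13 = 39
Compute y at x=8: y = 39/8
y = 39/8

39/8


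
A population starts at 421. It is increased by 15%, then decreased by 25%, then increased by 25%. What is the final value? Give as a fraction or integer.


Start: 421
Step 1: increase by 15% => multiply by 115/100
  421 * 115/100 = 9683/20
Step 2: decrease by 25% => multiply by 75/100
  9683/20 * 75/100 = 29049/80
Step 3: increase by 25% => multiply by 125/100
  29049/80 * 125/100 = 29049/64
Final value = 29049/64

29049/64


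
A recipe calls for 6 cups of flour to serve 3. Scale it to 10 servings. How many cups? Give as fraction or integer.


Original: 6 cups for 3 servings
Target servings = 10
Scaling factor = 10/3
New amount = 6 * 10/3
= 60/3
= 20 cups

20


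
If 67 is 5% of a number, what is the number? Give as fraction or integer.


Given: 67 is 5% of the whole
Set up: 67 = 5/100 * whole
whole = 67 * 100 / 5
whole = 6700 / 5
whole = 1340

1340


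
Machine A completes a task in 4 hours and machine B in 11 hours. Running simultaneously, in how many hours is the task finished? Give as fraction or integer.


Rate of A = 1/4 job per hour
Rate of B = 1/11 job per hour
Combined rate = 1/4 + 1/11
Find common denominator: (11 + 4)/(4*11) = 15/44
Combined rate = 15/44 job per hour
Time together = 1 / (15/44) = 44/15 hours

44/15


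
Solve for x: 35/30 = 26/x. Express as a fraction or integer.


Setting up: 35/30 = 26/x
Cross multiply: 35 * x = 30 * 26
35x = 780
x = 780/35
x = 156/7

156/7


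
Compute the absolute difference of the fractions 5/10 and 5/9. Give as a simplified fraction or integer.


Simplify: 5/10 = 1/2 and 5/9 = 5/9
Find common denominator: LCD = 18
Convert: 9/18 and 10/18
Difference = |9 - 10|/18 = 1/18
Simplified = 1/18

1/18


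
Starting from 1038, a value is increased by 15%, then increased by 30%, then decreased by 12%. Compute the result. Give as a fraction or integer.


Start: 1038
Step 1: increase by 15% => multiply by 115/100
  1038 * 115/100 = 11937/10
Step 2: increase by 30% => multiply by 130/100
  11937/10 * 130/100 = 155181/100
Step 3: decrease by 12% => multiply by 88/100
  155181/100 * 88/100 = 1706991/1250
Final value = 1706991/1250

1706991/1250


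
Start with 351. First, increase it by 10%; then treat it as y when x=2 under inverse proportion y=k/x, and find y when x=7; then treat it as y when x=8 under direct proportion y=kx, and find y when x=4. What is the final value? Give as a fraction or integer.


Start with 351.
Step 1: Increase by 10%: 351 * 110/100 = 3861/10
Step 2: Inverse prop: k = (3861/10)*2; new y = k/7 = 3861/10*2/7 = 3861/35
Step 3: Direct prop: k = (3861/35)/8; new y = k*4 = 3861/35*4/8 = 3861/70
Final result = 3861/70

3861/70


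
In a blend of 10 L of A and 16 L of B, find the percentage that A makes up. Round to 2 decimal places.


Volume of A = 10 L
Volume of B = 16 L
Total volume = 10 + 16 = 26 L
Percentage of A = (10/26) * 100
= 38.46%

38.46


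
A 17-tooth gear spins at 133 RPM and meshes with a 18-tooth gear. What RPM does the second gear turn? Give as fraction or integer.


Gear ratio: teeth_A * RPM_A = teeth_B * RPM_B
17 * 133 = 18 * RPM_B
2261 = 18 * RPM_B
RPM_B = 2261 / 18
RPM_B = 2261/18

2261/18


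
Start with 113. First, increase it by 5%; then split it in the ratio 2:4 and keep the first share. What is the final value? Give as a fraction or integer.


Start with 113.
Step 1: Increase by 5%: 113 * 105/100 = 2373/20
Step 2: Split 2:4, first share = 2373/20 * 2/6 = 791/20
Final result = 791/20

791/20


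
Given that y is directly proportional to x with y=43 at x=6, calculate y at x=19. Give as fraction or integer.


Direct proportion: y = kx
Find k: k = 43/6 = 43/6
Compute y at x=19: y = 43/6 * 19
y = 817/6

817/6


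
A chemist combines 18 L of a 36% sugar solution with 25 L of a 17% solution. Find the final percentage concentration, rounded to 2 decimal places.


Solute in mixture 1 = 36% of 18 L = 18*36/100 = 162/25 L
Solute in mixture 2 = 17% of 25 L = 25*17/100 = 17/4 L
Total solute = 162/25 + 17/4 = 1073/100 L
Total volume = 18 + 25 = 43 L
Final concentration = 1073/100/43 * 100 = 24.95%

24.95


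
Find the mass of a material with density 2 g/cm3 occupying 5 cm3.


Using mass = density * volume
Density = 2 g/cm3
Volume = 5 cm3
Mass = 2 * 5
= 10 g

10


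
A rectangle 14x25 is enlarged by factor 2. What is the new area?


Original dimensions: 14 x 25
Enlargement factor = 2
New width = 14 * 2 = 28
New height = 25 * 2 = 50
New area = 28 * 50 = 1400

1400


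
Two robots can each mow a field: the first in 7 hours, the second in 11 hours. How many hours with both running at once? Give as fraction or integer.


Rate of A = 1/7 job per hour
Rate of B = 1/11 job per hour
Combined rate = 1/7 + 1/11
Find common denominator: (11 + 7)/(7*11) = 18/77
Combined rate = 18/77 job per hour
Time together = 1 / (18/77) = 77/18 hours

77/18


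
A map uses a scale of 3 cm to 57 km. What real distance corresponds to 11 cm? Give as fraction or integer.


Map scale: 3 cm = 57 km
Measured distance on map = 11 cm
Set up proportion: 11 * 57 / 3
= 627 / 3
= 209 km

209


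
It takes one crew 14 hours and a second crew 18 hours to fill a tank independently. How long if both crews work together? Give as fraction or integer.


Rate of A = 1/14 job per hour
Rate of B = 1/18 job per hour
Combined rate = 1/14 + 1/18
Find common denominator: (18 + 14)/(14*18) = 32/252
Combined rate = 8/63 job per hour
Time together = 1 / (8/63) = 63/8 hours

63/8


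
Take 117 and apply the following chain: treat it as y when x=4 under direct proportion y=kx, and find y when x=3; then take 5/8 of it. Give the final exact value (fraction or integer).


Start with 117.
Step 1: Direct prop: k = (117)/4; new y = k*3 = 117*3/4 = 351/4
Step 2: Take 5/8: 351/4 * 5/8 = 1755/32
Final result = 1755/32

1755/32


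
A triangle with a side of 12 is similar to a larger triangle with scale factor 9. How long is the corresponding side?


Similar triangles have proportional sides
Scale factor = 9
Smaller side = 12
Corresponding larger side = 12 * 9
= 108

108


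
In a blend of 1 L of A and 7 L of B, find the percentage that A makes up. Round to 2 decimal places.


Volume of A = 1 L
Volume of B = 7 L
Total volume = 1 + 7 = 8 L
Percentage of A = (1/8) * 100
= 12.50%

12.50


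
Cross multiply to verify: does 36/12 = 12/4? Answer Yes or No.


Cross multiply to check 36/12 = 12/4
Left cross product: 36 * 4 = 144
Right cross product: 12 * 12 = 144
144 = 144
Equal, so proportions match => Yes

Yes


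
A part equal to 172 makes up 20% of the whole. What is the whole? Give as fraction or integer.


Given: 172 is 20% of the whole
Set up: 172 = 20/100 * whole
whole = 172 * 100 / 20
whole = 17200 / 20
whole = 860

860


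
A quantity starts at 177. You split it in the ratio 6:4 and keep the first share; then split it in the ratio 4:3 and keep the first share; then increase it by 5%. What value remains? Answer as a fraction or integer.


Start with 177.
Step 1: Split 6:4, first share = 177 * 6/10 = 531/5
Step 2: Split 4:3, first share = 531/5 * 4/7 = 2124/35
Step 3: Increase by 5%: 2124/35 * 105/100 = 1593/25
Final result = 1593/25

1593/25


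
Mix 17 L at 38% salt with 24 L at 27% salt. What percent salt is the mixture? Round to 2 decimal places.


Solute in mixture 1 = 38% of 17 L = 17*38/100 = 323/50 L
Solute in mixture 2 = 27% of 24 L = 24*27/100 = 162/25 L
Total solute = 323/50 + 162/25 = 647/50 L
Total volume = 17 + 24 = 41 L
Final concentration = 647/50/41 * 100 = 31.56%

31.56


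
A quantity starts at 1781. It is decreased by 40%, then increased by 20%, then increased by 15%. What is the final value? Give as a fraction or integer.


Start: 1781
Step 1: decrease by 40% => multiply by 60/100
  1781 * 60/100 = 5343/5
Step 2: increase by 20% => multiply by 120/100
  5343/5 * 120/100 = 32058/25
Step 3: increase by 15% => multiply by 115/100
  32058/25 * 115/100 = 368667/250
Final value = 368667/250

368667/250
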